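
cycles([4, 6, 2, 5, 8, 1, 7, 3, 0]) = (0 4 8)(1 6 7 3 5)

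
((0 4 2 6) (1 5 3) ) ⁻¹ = (0 6 2 4) (1 3 5) 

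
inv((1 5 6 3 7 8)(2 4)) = (1 8 7 3 6 5)(2 4)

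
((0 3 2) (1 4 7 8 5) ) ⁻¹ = (0 2 3) (1 5 8 7 4) 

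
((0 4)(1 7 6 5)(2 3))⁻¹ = (0 4)(1 5 6 7)(2 3)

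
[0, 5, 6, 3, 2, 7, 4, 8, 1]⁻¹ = [0, 8, 4, 3, 6, 1, 2, 5, 7]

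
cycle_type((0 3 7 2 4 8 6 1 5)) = 9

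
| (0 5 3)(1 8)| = 6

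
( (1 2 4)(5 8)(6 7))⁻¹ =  (1 4 2)(5 8)(6 7)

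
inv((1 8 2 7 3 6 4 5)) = (1 5 4 6 3 7 2 8)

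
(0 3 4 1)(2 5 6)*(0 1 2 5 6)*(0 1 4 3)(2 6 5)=(1 4 6 2 5)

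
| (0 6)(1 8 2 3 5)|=10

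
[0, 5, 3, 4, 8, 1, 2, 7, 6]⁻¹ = [0, 5, 6, 2, 3, 1, 8, 7, 4]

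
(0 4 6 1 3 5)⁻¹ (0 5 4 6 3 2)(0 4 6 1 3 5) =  (0 6 1 5 2 4)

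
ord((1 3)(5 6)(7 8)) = 2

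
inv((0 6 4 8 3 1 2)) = (0 2 1 3 8 4 6)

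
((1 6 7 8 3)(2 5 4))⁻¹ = (1 3 8 7 6)(2 4 5)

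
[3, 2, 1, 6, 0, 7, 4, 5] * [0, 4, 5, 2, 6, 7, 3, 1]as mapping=[0→2, 1→5, 2→4, 3→3, 4→0, 5→1, 6→6, 7→7]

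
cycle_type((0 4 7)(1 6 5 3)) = 3.4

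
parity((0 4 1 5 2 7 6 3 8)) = even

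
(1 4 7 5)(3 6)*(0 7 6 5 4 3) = (0 7 4 6)(1 3 5)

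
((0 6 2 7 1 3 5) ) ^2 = (0 2 1 5 6 7 3) 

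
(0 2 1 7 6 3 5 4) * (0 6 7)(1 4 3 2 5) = (0 5 3 1)(2 4 6)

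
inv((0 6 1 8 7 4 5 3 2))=(0 2 3 5 4 7 8 1 6)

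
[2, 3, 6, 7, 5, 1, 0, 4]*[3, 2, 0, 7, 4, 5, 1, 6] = [0, 7, 1, 6, 5, 2, 3, 4]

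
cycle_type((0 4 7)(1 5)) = 2.3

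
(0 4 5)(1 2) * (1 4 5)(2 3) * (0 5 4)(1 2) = (0 4 2)(1 3)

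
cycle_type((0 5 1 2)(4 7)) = 2.4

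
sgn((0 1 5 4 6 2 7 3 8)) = 1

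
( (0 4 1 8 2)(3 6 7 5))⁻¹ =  (0 2 8 1 4)(3 5 7 6)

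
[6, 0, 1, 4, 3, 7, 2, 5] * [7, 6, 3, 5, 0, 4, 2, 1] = [2, 7, 6, 0, 5, 1, 3, 4]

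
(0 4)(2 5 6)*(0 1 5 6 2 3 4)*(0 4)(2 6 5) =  (0 4 1 2 5 6 3)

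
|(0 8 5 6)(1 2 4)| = 12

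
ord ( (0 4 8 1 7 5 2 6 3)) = 9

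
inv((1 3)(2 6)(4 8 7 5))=(1 3)(2 6)(4 5 7 8)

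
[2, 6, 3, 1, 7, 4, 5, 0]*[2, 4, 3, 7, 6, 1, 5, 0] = [3, 5, 7, 4, 0, 6, 1, 2]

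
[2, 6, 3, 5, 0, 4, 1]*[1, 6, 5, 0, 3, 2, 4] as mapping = [0→5, 1→4, 2→0, 3→2, 4→1, 5→3, 6→6] 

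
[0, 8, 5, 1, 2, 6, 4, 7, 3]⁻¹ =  [0, 3, 4, 8, 6, 2, 5, 7, 1]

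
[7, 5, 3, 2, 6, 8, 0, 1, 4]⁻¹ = [6, 7, 3, 2, 8, 1, 4, 0, 5]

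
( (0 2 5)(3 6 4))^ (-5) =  (0 2 5)(3 6 4)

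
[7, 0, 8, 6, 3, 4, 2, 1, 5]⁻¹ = [1, 7, 6, 4, 5, 8, 3, 0, 2]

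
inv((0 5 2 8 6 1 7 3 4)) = (0 4 3 7 1 6 8 2 5)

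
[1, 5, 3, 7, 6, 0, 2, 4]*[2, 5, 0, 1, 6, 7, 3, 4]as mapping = [0→5, 1→7, 2→1, 3→4, 4→3, 5→2, 6→0, 7→6]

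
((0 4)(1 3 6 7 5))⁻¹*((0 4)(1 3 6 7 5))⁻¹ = (1 7 3 5 6)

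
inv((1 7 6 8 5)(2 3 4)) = (1 5 8 6 7)(2 4 3)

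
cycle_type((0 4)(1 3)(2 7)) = 2^3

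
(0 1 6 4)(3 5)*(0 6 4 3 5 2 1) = (1 4 6 3 2)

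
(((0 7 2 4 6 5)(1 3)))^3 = (0 4)(1 3)(2 5)(6 7)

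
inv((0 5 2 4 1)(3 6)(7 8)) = (0 1 4 2 5)(3 6)(7 8)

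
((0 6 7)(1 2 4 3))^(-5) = (0 6 7)(1 3 4 2)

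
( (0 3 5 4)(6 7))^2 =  (0 5)(3 4)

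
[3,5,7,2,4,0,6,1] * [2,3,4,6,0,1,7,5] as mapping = [0→6,1→1,2→5,3→4,4→0,5→2,6→7,7→3] 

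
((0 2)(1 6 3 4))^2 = (1 3)(4 6)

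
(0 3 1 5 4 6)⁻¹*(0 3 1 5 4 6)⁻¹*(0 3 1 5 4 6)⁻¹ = (0 5)(1 6)(3 4)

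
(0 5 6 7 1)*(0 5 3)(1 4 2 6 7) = (0 3)(1 5 7 4 2 6)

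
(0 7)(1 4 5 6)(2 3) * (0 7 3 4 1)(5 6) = (0 3 2 4 6)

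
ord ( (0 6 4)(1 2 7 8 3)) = 15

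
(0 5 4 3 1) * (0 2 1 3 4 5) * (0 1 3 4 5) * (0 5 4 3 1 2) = (0 2 1)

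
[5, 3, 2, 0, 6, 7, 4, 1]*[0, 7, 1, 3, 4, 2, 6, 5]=[2, 3, 1, 0, 6, 5, 4, 7]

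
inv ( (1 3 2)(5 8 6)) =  (1 2 3)(5 6 8)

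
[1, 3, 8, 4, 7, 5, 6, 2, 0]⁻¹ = [8, 0, 7, 1, 3, 5, 6, 4, 2]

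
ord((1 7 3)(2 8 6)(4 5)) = 6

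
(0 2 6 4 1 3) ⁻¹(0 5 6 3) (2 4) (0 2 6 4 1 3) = (0 2 5 4) (1 6) 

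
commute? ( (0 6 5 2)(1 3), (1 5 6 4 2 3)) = no: (0 6 5 2)(1 3) * (1 5 6 4 2 3) = (0 4 2)(3 5), (1 5 6 4 2 3) * (0 6 5 2)(1 3) = (0 6 4)(1 2)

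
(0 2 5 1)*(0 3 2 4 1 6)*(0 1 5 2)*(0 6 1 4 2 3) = (0 2 3 6 4 5 1)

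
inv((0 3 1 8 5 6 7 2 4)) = (0 4 2 7 6 5 8 1 3)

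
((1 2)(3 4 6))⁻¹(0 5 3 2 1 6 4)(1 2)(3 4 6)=(0 5 4 1 2 3 6)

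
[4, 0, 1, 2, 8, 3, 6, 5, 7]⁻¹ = [1, 2, 3, 5, 0, 7, 6, 8, 4]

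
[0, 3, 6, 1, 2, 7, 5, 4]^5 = [0, 3, 2, 1, 4, 5, 6, 7]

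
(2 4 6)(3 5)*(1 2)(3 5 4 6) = (1 2 6)(3 4)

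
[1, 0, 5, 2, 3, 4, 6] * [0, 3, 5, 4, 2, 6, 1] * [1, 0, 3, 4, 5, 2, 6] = [4, 1, 6, 2, 5, 3, 0] 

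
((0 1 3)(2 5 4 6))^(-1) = (0 3 1)(2 6 4 5)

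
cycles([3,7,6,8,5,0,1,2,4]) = (0 3 8 4 5)(1 7 2 6)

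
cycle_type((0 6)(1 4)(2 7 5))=2^2.3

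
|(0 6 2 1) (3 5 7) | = 12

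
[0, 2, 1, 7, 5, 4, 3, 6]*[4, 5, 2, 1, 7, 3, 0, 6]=[4, 2, 5, 6, 3, 7, 1, 0]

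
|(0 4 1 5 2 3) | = 6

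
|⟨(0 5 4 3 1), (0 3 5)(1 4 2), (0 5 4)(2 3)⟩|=720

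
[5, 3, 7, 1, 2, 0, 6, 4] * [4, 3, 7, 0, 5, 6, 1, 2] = [6, 0, 2, 3, 7, 4, 1, 5] 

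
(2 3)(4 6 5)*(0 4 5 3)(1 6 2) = (0 4 2)(1 6 3)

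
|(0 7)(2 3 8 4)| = 4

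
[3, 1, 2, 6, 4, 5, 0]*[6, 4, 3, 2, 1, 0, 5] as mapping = [0→2, 1→4, 2→3, 3→5, 4→1, 5→0, 6→6] 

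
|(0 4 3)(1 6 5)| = 3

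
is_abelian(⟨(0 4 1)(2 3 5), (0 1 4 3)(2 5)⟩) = no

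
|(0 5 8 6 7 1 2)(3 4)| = 14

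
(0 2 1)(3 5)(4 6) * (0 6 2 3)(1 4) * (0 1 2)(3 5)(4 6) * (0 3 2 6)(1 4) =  (0 5 4 3 2)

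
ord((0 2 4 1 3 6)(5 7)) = 6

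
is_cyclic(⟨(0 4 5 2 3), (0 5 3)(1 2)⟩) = no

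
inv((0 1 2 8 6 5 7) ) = (0 7 5 6 8 2 1) 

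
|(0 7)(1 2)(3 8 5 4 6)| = 10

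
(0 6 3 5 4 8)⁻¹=(0 8 4 5 3 6)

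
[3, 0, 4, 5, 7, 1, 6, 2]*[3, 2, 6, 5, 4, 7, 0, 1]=[5, 3, 4, 7, 1, 2, 0, 6]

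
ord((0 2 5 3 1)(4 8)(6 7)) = 10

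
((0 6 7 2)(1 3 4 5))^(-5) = (0 2 7 6)(1 5 4 3)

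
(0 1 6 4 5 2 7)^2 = (0 6 5 7 1 4 2)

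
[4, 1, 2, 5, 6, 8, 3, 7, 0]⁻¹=[8, 1, 2, 6, 0, 3, 4, 7, 5]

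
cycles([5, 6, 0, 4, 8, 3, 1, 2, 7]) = (0 5 3 4 8 7 2) (1 6) 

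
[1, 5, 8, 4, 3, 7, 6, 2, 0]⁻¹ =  [8, 0, 7, 4, 3, 1, 6, 5, 2]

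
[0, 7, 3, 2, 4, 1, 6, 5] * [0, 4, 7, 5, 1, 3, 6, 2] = [0, 2, 5, 7, 1, 4, 6, 3]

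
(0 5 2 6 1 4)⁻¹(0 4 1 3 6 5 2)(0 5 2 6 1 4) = (0 4 3 1 2 6 5)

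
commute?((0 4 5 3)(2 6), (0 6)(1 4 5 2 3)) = no:(0 4 5 3)(2 6) * (0 6)(1 4 5 2 3) = (0 5 1 4 2)(3 6), (0 6)(1 4 5 2 3) * (0 4 5 3)(2 6) = (0 2)(1 5 6 4 3)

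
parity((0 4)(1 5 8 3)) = even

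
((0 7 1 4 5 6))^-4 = (0 1 5)(4 6 7)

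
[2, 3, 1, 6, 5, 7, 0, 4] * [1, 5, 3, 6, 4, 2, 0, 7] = [3, 6, 5, 0, 2, 7, 1, 4]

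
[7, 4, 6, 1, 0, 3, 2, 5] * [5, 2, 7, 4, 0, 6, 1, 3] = [3, 0, 1, 2, 5, 4, 7, 6]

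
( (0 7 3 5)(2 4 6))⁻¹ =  (0 5 3 7)(2 6 4)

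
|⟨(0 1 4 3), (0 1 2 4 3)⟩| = 120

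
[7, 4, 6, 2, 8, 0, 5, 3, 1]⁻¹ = [5, 8, 3, 7, 1, 6, 2, 0, 4]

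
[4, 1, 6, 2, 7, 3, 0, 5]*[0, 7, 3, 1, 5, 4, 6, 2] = [5, 7, 6, 3, 2, 1, 0, 4] 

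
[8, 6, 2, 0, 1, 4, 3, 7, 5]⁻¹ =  [3, 4, 2, 6, 5, 8, 1, 7, 0]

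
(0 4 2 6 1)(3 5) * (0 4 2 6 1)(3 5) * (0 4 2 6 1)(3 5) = (0 6 4 1 2)(3 5)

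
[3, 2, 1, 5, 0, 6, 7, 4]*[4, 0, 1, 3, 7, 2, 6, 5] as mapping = [0→3, 1→1, 2→0, 3→2, 4→4, 5→6, 6→5, 7→7] 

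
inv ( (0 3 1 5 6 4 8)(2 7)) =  (0 8 4 6 5 1 3)(2 7)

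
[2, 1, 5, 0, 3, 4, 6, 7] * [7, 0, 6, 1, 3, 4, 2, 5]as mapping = [0→6, 1→0, 2→4, 3→7, 4→1, 5→3, 6→2, 7→5]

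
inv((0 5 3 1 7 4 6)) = (0 6 4 7 1 3 5)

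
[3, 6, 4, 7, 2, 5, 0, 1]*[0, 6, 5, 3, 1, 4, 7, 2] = [3, 7, 1, 2, 5, 4, 0, 6]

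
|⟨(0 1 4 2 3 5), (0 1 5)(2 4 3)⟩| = 120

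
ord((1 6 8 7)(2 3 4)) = 12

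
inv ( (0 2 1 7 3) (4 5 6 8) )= (0 3 7 1 2) (4 8 6 5) 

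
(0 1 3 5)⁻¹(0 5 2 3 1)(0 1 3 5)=(0 2 5 3 1)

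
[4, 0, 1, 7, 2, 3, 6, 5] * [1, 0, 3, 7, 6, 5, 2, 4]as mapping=[0→6, 1→1, 2→0, 3→4, 4→3, 5→7, 6→2, 7→5]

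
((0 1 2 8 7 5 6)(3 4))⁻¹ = (0 6 5 7 8 2 1)(3 4)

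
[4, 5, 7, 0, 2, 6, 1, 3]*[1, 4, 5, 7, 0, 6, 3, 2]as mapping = [0→0, 1→6, 2→2, 3→1, 4→5, 5→3, 6→4, 7→7]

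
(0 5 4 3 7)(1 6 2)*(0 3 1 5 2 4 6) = (0 2 5 6 4 1)(3 7)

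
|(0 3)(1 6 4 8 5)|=10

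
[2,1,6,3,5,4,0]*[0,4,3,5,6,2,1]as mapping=[0→3,1→4,2→1,3→5,4→2,5→6,6→0]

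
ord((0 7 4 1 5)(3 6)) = 10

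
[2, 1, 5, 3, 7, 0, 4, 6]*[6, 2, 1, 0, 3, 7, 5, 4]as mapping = [0→1, 1→2, 2→7, 3→0, 4→4, 5→6, 6→3, 7→5]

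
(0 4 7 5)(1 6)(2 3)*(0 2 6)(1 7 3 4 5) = (0 5 2 4 3 6 7 1)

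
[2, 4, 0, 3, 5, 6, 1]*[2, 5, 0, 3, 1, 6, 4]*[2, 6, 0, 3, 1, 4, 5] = [2, 6, 0, 3, 5, 1, 4]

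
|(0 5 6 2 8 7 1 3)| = 8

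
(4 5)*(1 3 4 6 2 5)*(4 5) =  (1 3 5 6 2 4)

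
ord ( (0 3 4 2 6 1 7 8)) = 8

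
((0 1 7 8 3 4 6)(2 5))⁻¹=(0 6 4 3 8 7 1)(2 5)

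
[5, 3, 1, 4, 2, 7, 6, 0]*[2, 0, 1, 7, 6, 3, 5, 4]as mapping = [0→3, 1→7, 2→0, 3→6, 4→1, 5→4, 6→5, 7→2]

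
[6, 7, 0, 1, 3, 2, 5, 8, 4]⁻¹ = [2, 3, 5, 4, 8, 6, 0, 1, 7]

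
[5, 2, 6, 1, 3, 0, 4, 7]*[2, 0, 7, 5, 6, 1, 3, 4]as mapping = [0→1, 1→7, 2→3, 3→0, 4→5, 5→2, 6→6, 7→4]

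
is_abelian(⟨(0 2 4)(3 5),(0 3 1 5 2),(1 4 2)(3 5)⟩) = no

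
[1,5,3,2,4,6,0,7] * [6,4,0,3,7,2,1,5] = [4,2,3,0,7,1,6,5]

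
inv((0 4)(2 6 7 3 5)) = (0 4)(2 5 3 7 6)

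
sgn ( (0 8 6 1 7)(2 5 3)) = 1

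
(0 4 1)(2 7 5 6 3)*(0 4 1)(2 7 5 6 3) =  (0 1 4)(2 5 3 7 6)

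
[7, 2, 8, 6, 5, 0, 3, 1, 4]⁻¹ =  [5, 7, 1, 6, 8, 4, 3, 0, 2]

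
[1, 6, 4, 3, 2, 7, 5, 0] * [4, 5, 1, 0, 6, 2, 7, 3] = [5, 7, 6, 0, 1, 3, 2, 4]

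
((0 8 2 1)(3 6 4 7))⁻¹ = (0 1 2 8)(3 7 4 6)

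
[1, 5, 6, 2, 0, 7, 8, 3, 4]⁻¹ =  [4, 0, 3, 7, 8, 1, 2, 5, 6]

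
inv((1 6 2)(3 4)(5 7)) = (1 2 6)(3 4)(5 7)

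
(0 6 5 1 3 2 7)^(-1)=(0 7 2 3 1 5 6)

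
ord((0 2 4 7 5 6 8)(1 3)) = 14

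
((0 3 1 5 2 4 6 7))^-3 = (0 4 1 7 2 3 6 5)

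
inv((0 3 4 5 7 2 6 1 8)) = (0 8 1 6 2 7 5 4 3)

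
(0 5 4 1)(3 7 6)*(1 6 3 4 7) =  (0 5 7 3 1)(4 6)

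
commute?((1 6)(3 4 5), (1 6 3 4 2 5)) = no:(1 6)(3 4 5) * (1 6 3 4 2 5) = (1 3 2 5 4), (1 6 3 4 2 5) * (1 6)(3 4 5) = (2 3 5 6 4)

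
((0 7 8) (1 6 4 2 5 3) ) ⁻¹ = (0 8 7) (1 3 5 2 4 6) 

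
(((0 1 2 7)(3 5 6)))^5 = (0 1 2 7)(3 6 5)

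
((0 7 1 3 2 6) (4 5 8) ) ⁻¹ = (0 6 2 3 1 7) (4 8 5) 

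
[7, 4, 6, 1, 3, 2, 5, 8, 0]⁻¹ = [8, 3, 5, 4, 1, 6, 2, 0, 7]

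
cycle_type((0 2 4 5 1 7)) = 6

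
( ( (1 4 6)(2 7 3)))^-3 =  ()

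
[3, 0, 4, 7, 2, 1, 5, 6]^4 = [5, 6, 2, 1, 4, 7, 3, 0]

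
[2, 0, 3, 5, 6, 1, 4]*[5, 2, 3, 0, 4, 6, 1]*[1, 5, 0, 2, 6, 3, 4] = [2, 3, 1, 4, 5, 0, 6]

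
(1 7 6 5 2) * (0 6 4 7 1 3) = (0 6 5 2 3) (4 7) 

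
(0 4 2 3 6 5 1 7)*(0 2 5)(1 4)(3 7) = (0 1 3 6)(2 7)(4 5)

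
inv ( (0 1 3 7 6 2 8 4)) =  (0 4 8 2 6 7 3 1)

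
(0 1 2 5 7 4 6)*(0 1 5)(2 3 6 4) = (0 5 7 2)(1 3 6)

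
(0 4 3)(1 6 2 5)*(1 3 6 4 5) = (0 5 3)(1 4 6 2)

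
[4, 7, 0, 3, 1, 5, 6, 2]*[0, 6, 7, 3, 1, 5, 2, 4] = [1, 4, 0, 3, 6, 5, 2, 7]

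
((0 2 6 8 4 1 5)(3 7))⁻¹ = (0 5 1 4 8 6 2)(3 7)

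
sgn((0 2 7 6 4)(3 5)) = -1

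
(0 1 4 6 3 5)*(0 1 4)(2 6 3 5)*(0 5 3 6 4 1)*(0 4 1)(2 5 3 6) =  (1 3 5 4 2)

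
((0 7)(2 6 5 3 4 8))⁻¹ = (0 7)(2 8 4 3 5 6)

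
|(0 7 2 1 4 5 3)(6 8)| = 14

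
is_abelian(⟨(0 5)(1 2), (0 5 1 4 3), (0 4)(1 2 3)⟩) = no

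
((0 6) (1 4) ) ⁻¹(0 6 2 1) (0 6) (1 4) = (0 2 4 6) 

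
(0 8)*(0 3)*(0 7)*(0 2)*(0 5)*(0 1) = (0 8 3 7 2 5 1)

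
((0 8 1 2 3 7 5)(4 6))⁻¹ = (0 5 7 3 2 1 8)(4 6)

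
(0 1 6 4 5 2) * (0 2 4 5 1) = (1 6 5 4)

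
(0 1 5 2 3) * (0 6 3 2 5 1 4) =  (0 4)(3 6)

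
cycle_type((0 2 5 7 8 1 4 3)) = 8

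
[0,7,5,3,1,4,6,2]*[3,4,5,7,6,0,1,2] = [3,2,0,7,4,6,1,5]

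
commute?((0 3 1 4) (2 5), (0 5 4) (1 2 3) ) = no:(0 3 1 4) (2 5)*(0 5 4) (1 2 3) = (0 1) (2 4 5 3), (0 5 4) (1 2 3)*(0 3 1 4) (2 5) = (0 2 1 5) (3 4) 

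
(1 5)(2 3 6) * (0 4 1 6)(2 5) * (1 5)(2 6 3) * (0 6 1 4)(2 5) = (2 5 3 6 4)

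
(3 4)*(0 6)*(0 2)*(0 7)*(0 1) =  (0 6 2 7 1)(3 4)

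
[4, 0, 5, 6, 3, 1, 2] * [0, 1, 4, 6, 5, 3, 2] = [5, 0, 3, 2, 6, 1, 4]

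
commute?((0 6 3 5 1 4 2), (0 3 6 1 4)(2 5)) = no:(0 6 3 5 1 4 2)*(0 3 6 1 4)(2 5) = (0 1)(2 3)(4 5), (0 3 6 1 4)(2 5)*(0 6 3 5 1 4 2) = (0 5)(1 2)(4 6)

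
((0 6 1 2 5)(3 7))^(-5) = (3 7)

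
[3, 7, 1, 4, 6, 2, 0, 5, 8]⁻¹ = [6, 2, 5, 0, 3, 7, 4, 1, 8]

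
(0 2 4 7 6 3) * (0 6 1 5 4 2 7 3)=(0 7 1 5 4 3 6)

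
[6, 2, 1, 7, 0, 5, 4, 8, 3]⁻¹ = [4, 2, 1, 8, 6, 5, 0, 3, 7]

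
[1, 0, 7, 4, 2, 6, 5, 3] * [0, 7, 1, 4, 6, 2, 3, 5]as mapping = [0→7, 1→0, 2→5, 3→6, 4→1, 5→3, 6→2, 7→4]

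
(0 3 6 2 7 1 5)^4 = (0 7 3 1 6 5 2)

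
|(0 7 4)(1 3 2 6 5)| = 15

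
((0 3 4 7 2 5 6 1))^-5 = (0 7 6 3 2 1 4 5)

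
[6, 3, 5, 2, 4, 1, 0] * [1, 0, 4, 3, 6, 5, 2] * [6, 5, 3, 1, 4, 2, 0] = [3, 1, 2, 4, 0, 6, 5]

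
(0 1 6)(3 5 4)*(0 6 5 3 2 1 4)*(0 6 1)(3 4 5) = (0 5 6 1 3 4 2)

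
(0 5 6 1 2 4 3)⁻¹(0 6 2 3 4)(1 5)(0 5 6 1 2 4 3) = (0 3 5 1 4)(2 6)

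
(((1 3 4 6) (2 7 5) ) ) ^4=(2 7 5) 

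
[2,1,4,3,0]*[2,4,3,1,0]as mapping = [0→3,1→4,2→0,3→1,4→2]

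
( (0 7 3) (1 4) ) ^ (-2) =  (0 7 3) 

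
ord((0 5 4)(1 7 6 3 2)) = 15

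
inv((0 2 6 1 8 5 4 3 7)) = (0 7 3 4 5 8 1 6 2)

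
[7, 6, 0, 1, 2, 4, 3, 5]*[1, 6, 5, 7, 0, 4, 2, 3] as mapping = [0→3, 1→2, 2→1, 3→6, 4→5, 5→0, 6→7, 7→4] 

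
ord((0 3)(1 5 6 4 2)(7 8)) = 10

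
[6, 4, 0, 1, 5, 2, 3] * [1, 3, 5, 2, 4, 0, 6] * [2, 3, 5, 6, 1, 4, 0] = [0, 1, 3, 6, 2, 4, 5]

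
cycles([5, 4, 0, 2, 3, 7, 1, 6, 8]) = (0 5 7 6 1 4 3 2)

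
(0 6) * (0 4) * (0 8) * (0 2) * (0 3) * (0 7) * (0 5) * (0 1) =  (0 6 4 8 2 3 7 5 1)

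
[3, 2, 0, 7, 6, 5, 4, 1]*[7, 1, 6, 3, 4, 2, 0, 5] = [3, 6, 7, 5, 0, 2, 4, 1]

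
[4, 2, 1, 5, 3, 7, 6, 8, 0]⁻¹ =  [8, 2, 1, 4, 0, 3, 6, 5, 7]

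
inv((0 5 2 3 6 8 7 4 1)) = (0 1 4 7 8 6 3 2 5)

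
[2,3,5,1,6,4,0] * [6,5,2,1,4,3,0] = [2,1,3,5,0,4,6]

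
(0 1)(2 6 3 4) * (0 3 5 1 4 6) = (0 4 2)(1 3 6 5)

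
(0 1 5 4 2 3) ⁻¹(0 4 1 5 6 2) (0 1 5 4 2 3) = (1 2 5 4 6 3) 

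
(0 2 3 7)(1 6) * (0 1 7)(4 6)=(0 2 3)(1 4 6 7)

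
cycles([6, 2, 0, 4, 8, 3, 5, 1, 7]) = (0 6 5 3 4 8 7 1 2)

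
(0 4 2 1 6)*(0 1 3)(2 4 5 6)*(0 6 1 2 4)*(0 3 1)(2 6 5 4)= (0 4 3 5)(1 2)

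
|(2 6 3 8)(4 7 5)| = 12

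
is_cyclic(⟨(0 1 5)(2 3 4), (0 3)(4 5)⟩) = no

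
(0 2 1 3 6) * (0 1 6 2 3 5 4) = (0 3 2 6 1 5 4)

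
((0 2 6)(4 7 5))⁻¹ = (0 6 2)(4 5 7)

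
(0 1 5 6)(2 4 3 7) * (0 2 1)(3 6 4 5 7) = (1 7)(2 5 4 6)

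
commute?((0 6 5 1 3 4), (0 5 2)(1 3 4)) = no:(0 6 5 1 3 4) * (0 5 2)(1 3 4) = (0 6 2)(1 4 5 3), (0 5 2)(1 3 4) * (0 6 5 1 3 4) = (0 1 4 3)(2 6 5)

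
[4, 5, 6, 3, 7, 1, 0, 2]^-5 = [0, 5, 2, 3, 4, 1, 6, 7]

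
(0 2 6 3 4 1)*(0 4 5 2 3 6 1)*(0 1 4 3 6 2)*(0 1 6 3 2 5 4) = (0 3 4 6 5 1 2)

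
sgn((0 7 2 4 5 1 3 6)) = -1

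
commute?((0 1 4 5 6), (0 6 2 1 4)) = no:(0 1 4 5 6)*(0 6 2 1 4) = (0 4 5 2 1), (0 6 2 1 4)*(0 1 4 5 6) = (1 5 6 2 4)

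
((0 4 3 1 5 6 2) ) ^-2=(0 6 1 4 2 5 3) 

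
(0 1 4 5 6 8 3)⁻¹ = (0 3 8 6 5 4 1)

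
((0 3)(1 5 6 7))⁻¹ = (0 3)(1 7 6 5)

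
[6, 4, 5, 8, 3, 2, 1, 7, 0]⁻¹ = [8, 6, 5, 4, 1, 2, 0, 7, 3]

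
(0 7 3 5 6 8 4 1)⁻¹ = (0 1 4 8 6 5 3 7)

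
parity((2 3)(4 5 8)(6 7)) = even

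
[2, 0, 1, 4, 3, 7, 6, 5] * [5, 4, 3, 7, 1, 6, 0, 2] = [3, 5, 4, 1, 7, 2, 0, 6]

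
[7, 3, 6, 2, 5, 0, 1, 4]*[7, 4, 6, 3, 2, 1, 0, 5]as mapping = [0→5, 1→3, 2→0, 3→6, 4→1, 5→7, 6→4, 7→2]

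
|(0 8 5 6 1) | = 5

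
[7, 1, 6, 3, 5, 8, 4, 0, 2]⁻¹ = [7, 1, 8, 3, 6, 4, 2, 0, 5]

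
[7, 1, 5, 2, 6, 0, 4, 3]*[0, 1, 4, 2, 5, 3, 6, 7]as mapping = [0→7, 1→1, 2→3, 3→4, 4→6, 5→0, 6→5, 7→2]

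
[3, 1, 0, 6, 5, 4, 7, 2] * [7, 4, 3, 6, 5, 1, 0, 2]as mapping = [0→6, 1→4, 2→7, 3→0, 4→1, 5→5, 6→2, 7→3]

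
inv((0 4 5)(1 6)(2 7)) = (0 5 4)(1 6)(2 7)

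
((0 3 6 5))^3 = (0 5 6 3)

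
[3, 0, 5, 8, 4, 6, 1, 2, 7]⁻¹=[1, 6, 7, 0, 4, 2, 5, 8, 3]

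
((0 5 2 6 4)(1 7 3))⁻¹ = (0 4 6 2 5)(1 3 7)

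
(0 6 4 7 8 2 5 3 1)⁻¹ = (0 1 3 5 2 8 7 4 6)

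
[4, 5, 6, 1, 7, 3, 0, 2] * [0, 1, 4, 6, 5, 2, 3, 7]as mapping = [0→5, 1→2, 2→3, 3→1, 4→7, 5→6, 6→0, 7→4]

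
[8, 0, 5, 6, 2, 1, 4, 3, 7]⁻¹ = [1, 5, 4, 7, 6, 2, 3, 8, 0]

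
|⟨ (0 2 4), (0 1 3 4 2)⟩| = 60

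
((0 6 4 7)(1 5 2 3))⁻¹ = (0 7 4 6)(1 3 2 5)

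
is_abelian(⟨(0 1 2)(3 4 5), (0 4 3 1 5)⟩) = no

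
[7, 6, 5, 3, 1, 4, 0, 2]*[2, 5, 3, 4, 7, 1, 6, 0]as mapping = [0→0, 1→6, 2→1, 3→4, 4→5, 5→7, 6→2, 7→3]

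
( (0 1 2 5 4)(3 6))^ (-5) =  (3 6)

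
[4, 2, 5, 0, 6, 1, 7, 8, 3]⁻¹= [3, 5, 1, 8, 0, 2, 4, 6, 7]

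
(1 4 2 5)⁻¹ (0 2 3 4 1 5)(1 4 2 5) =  (0 5 3 2 4 1)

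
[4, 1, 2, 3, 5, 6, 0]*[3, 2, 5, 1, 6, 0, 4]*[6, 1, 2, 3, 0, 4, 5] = [5, 2, 4, 1, 6, 0, 3]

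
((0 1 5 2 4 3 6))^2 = (0 5 4 6 1 2 3)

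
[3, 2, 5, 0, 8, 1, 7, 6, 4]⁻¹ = [3, 5, 1, 0, 8, 2, 7, 6, 4]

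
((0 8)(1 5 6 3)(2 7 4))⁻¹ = (0 8)(1 3 6 5)(2 4 7)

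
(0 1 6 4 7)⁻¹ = (0 7 4 6 1)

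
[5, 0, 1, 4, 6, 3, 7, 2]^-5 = [4, 3, 5, 7, 2, 6, 1, 0]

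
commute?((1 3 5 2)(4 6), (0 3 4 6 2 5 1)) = no:(1 3 5 2)(4 6) * (0 3 4 6 2 5 1) = (0 3 1 4 2), (0 3 4 6 2 5 1) * (1 3 5 2)(4 6) = (0 5 3 6 1)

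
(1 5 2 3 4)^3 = (1 3 5 4 2)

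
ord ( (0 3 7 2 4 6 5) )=7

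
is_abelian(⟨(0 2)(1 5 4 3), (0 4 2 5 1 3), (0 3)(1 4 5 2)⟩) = no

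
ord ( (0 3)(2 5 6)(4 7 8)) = 6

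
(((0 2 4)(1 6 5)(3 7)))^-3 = (3 7)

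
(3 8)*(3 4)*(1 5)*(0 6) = (0 6)(1 5)(3 8 4)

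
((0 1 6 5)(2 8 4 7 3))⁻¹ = (0 5 6 1)(2 3 7 4 8)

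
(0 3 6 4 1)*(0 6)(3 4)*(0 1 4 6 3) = (0 6)(1 3)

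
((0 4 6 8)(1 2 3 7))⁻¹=(0 8 6 4)(1 7 3 2)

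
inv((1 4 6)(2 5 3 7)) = (1 6 4)(2 7 3 5)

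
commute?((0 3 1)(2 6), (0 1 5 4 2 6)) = no:(0 3 1)(2 6)*(0 1 5 4 2 6) = (0 3 5 4 2), (0 1 5 4 2 6)*(0 3 1)(2 6) = (1 5 4 6 3)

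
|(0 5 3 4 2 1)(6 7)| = 6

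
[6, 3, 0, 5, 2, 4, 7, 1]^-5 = [1, 4, 7, 2, 6, 0, 3, 5]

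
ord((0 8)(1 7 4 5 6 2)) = 6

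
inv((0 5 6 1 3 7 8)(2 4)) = (0 8 7 3 1 6 5)(2 4)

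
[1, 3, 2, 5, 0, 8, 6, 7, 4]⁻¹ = [4, 0, 2, 1, 8, 3, 6, 7, 5]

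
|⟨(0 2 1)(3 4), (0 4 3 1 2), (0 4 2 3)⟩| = 120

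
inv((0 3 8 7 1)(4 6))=(0 1 7 8 3)(4 6)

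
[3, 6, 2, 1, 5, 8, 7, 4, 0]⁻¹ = [8, 3, 2, 0, 7, 4, 1, 6, 5]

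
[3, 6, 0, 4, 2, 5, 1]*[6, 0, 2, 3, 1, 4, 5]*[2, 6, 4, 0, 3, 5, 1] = [0, 5, 1, 6, 4, 3, 2]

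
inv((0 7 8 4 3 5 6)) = (0 6 5 3 4 8 7)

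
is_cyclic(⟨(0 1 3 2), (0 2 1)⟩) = no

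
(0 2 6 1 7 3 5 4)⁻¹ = (0 4 5 3 7 1 6 2)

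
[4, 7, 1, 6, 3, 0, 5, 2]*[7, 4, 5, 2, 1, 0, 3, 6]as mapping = [0→1, 1→6, 2→4, 3→3, 4→2, 5→7, 6→0, 7→5]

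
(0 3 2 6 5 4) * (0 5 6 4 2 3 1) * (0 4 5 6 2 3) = (0 1 4 6 2 5 3)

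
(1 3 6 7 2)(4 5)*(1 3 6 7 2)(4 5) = (1 6 2 3 7)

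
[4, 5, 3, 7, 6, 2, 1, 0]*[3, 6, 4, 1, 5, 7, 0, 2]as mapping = [0→5, 1→7, 2→1, 3→2, 4→0, 5→4, 6→6, 7→3]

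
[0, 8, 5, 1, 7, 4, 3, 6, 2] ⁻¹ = [0, 3, 8, 6, 5, 2, 7, 4, 1] 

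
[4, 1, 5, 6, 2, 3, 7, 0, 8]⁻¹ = [7, 1, 4, 5, 0, 2, 3, 6, 8]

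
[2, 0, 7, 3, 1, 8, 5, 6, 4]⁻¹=[1, 4, 0, 3, 8, 6, 7, 2, 5]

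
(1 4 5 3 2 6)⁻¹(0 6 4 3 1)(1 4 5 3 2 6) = (0 1 5 2 4)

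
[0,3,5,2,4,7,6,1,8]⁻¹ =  [0,7,3,1,4,2,6,5,8]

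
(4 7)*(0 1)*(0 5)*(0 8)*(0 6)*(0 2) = (0 1 5 8 6 2)(4 7)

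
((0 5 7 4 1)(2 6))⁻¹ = (0 1 4 7 5)(2 6)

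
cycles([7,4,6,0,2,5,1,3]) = (0 7 3)(1 4 2 6)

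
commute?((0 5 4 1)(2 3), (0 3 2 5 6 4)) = no:(0 5 4 1)(2 3)*(0 3 2 5 6 4) = (0 6 4 1 3 5), (0 3 2 5 6 4)*(0 5 4 1)(2 3) = (0 2 4 5 6 1)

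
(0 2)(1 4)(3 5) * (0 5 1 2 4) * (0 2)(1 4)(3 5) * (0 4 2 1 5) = (0 5)(2 3)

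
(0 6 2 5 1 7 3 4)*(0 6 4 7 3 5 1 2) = (0 4 6)(1 3 7 5 2)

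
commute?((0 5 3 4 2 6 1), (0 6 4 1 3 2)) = no:(0 5 3 4 2 6 1) * (0 6 4 1 3 2) = (0 5 2 4)(1 6 3), (0 6 4 1 3 2) * (0 5 3 4 2 6 1) = (0 1 4)(2 5 3 6)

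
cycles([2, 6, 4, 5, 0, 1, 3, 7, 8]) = (0 2 4)(1 6 3 5)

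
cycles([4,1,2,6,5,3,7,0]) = (0 4 5 3 6 7)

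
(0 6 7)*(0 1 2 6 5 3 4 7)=(0 5 3 4 7 1 2 6)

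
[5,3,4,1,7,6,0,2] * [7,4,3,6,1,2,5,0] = [2,6,1,4,0,5,7,3]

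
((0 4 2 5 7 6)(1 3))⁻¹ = (0 6 7 5 2 4)(1 3)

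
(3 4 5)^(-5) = (3 4 5)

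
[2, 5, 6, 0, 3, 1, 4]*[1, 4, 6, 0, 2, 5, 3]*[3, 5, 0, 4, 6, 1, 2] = [2, 1, 4, 5, 3, 6, 0]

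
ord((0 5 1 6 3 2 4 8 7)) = 9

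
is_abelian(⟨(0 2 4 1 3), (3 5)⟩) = no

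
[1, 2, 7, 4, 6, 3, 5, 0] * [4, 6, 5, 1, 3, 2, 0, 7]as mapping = [0→6, 1→5, 2→7, 3→3, 4→0, 5→1, 6→2, 7→4]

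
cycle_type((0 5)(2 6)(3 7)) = 2^3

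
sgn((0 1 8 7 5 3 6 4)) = -1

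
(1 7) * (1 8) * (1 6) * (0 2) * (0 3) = (0 2 3)(1 7 8 6)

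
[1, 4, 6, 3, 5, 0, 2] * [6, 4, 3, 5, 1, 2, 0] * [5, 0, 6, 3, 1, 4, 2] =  [1, 0, 5, 4, 6, 2, 3]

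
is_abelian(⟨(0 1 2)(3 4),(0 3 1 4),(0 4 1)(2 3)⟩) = no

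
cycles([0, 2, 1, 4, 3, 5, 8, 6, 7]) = (1 2)(3 4)(6 8 7)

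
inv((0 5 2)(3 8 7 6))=(0 2 5)(3 6 7 8)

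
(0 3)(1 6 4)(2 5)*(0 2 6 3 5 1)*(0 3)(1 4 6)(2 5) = (0 2 4 3 5 1)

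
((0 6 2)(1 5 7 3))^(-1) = (0 2 6)(1 3 7 5)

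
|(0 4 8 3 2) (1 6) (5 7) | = 10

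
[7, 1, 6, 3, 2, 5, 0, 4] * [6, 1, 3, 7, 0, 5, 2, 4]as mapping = [0→4, 1→1, 2→2, 3→7, 4→3, 5→5, 6→6, 7→0]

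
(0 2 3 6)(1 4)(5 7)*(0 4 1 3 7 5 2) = (2 7)(3 6 4)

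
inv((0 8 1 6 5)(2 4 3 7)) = (0 5 6 1 8)(2 7 3 4)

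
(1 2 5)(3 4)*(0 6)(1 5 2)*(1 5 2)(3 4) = (0 6)(1 5 2)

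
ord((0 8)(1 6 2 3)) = 4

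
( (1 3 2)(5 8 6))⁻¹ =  (1 2 3)(5 6 8)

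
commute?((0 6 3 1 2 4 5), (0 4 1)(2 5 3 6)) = no:(0 6 3 1 2 4 5)*(0 4 1)(2 5 3 6) = (0 2 1 5 4 3), (0 4 1)(2 5 3 6)*(0 6 3 1 2 4 5) = (0 5 1 6 4 2)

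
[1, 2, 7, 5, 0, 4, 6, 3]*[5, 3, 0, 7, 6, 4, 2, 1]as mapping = [0→3, 1→0, 2→1, 3→4, 4→5, 5→6, 6→2, 7→7]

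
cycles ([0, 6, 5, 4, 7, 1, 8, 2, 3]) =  (1 6 8 3 4 7 2 5)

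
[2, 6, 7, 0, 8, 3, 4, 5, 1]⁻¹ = [3, 8, 0, 5, 6, 7, 1, 2, 4]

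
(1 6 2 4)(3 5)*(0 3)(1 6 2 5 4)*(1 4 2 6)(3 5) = (0 5)(1 6 3 2 4)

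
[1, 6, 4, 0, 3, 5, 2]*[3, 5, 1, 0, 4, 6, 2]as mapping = [0→5, 1→2, 2→4, 3→3, 4→0, 5→6, 6→1]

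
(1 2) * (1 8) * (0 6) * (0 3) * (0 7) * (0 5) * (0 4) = (0 6 3 7 5 4)(1 2 8)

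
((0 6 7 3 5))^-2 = (0 3 6 5 7)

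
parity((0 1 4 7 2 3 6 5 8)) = even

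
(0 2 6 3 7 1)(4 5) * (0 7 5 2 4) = (0 4 2 6 3 5)(1 7)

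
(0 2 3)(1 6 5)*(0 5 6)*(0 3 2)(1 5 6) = (1 3 6)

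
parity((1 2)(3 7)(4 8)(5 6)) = even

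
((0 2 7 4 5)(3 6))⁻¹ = (0 5 4 7 2)(3 6)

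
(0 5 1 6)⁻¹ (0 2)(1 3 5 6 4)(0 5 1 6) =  (0 4 6 3 1)(2 5)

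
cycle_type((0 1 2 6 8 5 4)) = 7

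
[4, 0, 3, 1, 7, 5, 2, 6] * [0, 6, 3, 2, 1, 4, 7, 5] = [1, 0, 2, 6, 5, 4, 3, 7]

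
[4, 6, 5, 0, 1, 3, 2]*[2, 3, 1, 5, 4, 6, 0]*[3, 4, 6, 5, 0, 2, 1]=[0, 3, 1, 6, 5, 2, 4]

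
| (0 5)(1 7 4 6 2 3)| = 6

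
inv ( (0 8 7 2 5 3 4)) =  (0 4 3 5 2 7 8)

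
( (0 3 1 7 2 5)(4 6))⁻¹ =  (0 5 2 7 1 3)(4 6)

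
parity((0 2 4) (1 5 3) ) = even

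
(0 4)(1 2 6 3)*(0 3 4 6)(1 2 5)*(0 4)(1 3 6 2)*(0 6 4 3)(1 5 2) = (0 1 2 3 5)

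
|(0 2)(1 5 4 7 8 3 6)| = 14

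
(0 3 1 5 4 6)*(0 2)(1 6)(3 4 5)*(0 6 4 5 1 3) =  (0 5 1)(2 6)(3 4)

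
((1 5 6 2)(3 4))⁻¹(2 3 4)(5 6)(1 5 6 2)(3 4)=(1 4 3)(2 6)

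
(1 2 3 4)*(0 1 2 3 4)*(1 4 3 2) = (0 4 1 2 3)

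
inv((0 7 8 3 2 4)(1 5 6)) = (0 4 2 3 8 7)(1 6 5)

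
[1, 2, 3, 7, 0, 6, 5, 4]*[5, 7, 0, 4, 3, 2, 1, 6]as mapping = [0→7, 1→0, 2→4, 3→6, 4→5, 5→1, 6→2, 7→3]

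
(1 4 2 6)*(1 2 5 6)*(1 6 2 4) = (2 6 4 5)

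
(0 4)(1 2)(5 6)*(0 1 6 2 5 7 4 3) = (0 3)(1 5 2 6 7 4)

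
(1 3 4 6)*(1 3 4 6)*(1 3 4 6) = (1 6 4 3) 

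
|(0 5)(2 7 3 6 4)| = 10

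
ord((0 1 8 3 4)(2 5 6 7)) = 20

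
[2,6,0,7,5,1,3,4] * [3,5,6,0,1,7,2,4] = [6,2,3,4,7,5,0,1]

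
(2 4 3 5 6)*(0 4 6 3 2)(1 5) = (0 4 2 6)(1 5 3)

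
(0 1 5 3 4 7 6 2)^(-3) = (0 7 5 2 4 1 6 3)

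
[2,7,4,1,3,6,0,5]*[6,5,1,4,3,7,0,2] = [1,2,3,5,4,0,6,7]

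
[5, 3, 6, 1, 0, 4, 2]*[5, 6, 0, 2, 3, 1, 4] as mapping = [0→1, 1→2, 2→4, 3→6, 4→5, 5→3, 6→0] 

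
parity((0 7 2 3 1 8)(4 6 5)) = odd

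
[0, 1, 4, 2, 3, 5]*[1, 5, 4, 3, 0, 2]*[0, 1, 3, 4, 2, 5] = [1, 5, 0, 2, 4, 3]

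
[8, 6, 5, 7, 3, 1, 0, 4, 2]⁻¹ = [6, 5, 8, 4, 7, 2, 1, 3, 0]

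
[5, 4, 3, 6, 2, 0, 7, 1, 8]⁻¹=[5, 7, 4, 2, 1, 0, 3, 6, 8]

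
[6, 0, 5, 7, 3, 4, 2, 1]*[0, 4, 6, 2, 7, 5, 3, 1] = [3, 0, 5, 1, 2, 7, 6, 4]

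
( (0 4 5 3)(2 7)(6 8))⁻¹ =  (0 3 5 4)(2 7)(6 8)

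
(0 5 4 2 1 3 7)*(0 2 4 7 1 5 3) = (0 3 1)(2 5 7)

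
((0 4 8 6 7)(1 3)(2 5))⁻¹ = (0 7 6 8 4)(1 3)(2 5)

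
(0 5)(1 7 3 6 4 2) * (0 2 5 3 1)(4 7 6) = (0 3 4 5 2)(1 6 7)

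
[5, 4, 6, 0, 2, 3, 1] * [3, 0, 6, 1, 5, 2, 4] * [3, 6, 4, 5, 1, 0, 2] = [4, 0, 1, 5, 2, 6, 3]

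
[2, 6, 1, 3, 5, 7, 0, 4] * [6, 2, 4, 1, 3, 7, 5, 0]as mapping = [0→4, 1→5, 2→2, 3→1, 4→7, 5→0, 6→6, 7→3]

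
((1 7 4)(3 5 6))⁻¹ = (1 4 7)(3 6 5)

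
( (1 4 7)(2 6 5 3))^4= (1 4 7)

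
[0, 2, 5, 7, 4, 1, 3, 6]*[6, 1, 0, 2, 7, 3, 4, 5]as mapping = [0→6, 1→0, 2→3, 3→5, 4→7, 5→1, 6→2, 7→4]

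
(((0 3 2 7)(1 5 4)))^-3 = (0 3 2 7)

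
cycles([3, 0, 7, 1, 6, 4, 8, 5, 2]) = (0 3 1)(2 7 5 4 6 8)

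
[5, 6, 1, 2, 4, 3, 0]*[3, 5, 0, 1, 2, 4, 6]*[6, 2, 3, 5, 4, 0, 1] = [4, 1, 0, 6, 3, 2, 5]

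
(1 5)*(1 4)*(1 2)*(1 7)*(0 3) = (0 3)(1 5 4 2 7)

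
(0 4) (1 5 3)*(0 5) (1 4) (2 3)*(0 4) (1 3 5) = (0 3) (1 4) (2 5) 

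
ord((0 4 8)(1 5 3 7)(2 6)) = 12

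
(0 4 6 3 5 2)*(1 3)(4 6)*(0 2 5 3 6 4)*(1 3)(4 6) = (0 6 3 1 4)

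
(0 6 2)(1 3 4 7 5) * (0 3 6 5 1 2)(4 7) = (0 5 2 3 7 1 6)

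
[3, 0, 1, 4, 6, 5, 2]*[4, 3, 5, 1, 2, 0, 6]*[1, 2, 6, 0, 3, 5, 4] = [2, 3, 0, 6, 4, 1, 5]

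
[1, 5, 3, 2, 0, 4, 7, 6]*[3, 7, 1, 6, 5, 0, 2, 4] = [7, 0, 6, 1, 3, 5, 4, 2]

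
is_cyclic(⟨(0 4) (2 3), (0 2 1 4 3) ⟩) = no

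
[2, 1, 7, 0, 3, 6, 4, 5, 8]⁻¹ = [3, 1, 0, 4, 6, 7, 5, 2, 8]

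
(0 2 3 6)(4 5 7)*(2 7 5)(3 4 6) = (0 7 6)(2 4)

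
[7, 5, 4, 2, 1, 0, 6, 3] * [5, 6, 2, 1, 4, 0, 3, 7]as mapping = [0→7, 1→0, 2→4, 3→2, 4→6, 5→5, 6→3, 7→1]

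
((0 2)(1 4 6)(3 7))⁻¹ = (0 2)(1 6 4)(3 7)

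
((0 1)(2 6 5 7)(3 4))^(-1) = (0 1)(2 7 5 6)(3 4)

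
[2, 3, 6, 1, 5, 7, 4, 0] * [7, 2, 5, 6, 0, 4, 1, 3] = [5, 6, 1, 2, 4, 3, 0, 7] 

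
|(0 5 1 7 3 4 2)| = 7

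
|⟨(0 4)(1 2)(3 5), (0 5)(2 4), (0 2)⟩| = 720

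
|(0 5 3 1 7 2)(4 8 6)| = 6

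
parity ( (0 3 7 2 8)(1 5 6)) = even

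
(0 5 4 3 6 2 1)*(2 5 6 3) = (0 6 5 4 2 1)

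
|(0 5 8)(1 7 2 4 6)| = 15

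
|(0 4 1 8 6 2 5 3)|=8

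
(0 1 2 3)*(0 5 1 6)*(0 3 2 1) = (0 6 3 5)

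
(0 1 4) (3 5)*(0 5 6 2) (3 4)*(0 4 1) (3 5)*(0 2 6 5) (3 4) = (0 2 3 5 1) 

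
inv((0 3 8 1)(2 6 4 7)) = (0 1 8 3)(2 7 4 6)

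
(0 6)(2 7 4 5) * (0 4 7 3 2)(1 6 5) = (0 5)(1 6 4)(2 3)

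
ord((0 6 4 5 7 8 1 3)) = 8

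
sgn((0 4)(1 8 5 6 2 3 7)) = -1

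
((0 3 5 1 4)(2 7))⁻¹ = (0 4 1 5 3)(2 7)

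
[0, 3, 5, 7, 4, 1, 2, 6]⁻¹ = [0, 5, 6, 1, 4, 2, 7, 3]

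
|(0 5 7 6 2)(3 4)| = 10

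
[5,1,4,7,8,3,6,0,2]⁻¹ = [7,1,8,5,2,0,6,3,4]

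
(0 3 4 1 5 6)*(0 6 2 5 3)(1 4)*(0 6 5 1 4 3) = (0 6 5 2 1)(3 4)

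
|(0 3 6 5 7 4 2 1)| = 8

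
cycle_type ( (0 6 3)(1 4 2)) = 3^2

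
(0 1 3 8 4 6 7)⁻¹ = (0 7 6 4 8 3 1)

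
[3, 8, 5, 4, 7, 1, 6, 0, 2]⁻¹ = [7, 5, 8, 0, 3, 2, 6, 4, 1]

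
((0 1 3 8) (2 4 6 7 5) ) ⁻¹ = (0 8 3 1) (2 5 7 6 4) 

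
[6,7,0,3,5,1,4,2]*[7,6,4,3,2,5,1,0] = [1,0,7,3,5,6,2,4]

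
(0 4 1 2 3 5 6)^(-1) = (0 6 5 3 2 1 4)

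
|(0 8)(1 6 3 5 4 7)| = 6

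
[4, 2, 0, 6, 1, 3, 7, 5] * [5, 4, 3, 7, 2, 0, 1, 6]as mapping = [0→2, 1→3, 2→5, 3→1, 4→4, 5→7, 6→6, 7→0]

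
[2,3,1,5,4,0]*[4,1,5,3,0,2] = [5,3,1,2,0,4]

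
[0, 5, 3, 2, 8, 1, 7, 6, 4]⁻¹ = [0, 5, 3, 2, 8, 1, 7, 6, 4]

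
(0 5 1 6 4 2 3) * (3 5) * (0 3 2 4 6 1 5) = (0 2)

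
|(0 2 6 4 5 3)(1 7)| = 6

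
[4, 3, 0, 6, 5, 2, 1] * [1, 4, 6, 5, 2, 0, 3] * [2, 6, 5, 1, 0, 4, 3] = [5, 4, 6, 1, 2, 3, 0]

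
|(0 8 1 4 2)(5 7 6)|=15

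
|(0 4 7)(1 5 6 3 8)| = 15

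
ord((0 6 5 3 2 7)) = 6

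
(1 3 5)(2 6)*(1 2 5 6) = (1 3 6 5 2)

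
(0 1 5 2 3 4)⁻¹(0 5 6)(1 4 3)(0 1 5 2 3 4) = (0 4 5)(1 2 6)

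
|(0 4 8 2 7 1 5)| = 7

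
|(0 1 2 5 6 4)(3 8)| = 6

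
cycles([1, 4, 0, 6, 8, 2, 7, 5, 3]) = (0 1 4 8 3 6 7 5 2)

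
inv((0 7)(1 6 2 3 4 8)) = (0 7)(1 8 4 3 2 6)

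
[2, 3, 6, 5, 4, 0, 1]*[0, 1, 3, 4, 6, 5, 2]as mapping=[0→3, 1→4, 2→2, 3→5, 4→6, 5→0, 6→1]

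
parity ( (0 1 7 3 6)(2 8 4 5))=odd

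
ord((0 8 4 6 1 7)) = 6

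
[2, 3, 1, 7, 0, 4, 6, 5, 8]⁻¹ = [4, 2, 0, 1, 5, 7, 6, 3, 8]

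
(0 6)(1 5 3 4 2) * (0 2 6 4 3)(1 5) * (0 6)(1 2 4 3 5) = (0 3 5 6 4)(1 2)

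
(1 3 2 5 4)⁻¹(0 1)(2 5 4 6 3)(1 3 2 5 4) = (0 3)(1 6 2 5 4)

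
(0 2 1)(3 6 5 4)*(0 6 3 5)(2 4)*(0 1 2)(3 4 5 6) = (0 5)(1 3 4 6)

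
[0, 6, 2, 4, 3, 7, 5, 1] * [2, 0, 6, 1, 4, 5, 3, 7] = [2, 3, 6, 4, 1, 7, 5, 0]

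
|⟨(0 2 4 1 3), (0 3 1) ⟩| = 60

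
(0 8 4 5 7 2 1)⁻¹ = (0 1 2 7 5 4 8)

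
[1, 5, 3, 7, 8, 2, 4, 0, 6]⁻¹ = [7, 0, 5, 2, 6, 1, 8, 3, 4]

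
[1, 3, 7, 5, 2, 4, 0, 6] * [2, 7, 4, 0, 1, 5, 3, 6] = [7, 0, 6, 5, 4, 1, 2, 3]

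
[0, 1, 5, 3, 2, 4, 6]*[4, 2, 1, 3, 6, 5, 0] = [4, 2, 5, 3, 1, 6, 0]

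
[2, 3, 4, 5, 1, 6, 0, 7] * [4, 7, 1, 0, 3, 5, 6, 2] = [1, 0, 3, 5, 7, 6, 4, 2]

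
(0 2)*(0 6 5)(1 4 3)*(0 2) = (1 4 3)(2 6 5)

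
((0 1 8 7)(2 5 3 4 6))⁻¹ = (0 7 8 1)(2 6 4 3 5)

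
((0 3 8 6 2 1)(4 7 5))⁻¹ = (0 1 2 6 8 3)(4 5 7)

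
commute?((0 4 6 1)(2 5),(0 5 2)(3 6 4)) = no:(0 4 6 1)(2 5)*(0 5 2)(3 6 4) = (0 3 6 1 5),(0 5 2)(3 6 4)*(0 4 6 1)(2 5) = (0 2 4 3 1)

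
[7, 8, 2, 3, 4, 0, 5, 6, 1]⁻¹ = [5, 8, 2, 3, 4, 6, 7, 0, 1]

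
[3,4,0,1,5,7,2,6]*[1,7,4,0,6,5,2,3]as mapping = [0→0,1→6,2→1,3→7,4→5,5→3,6→4,7→2]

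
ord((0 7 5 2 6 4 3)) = 7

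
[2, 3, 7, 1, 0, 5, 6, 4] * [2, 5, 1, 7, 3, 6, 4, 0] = [1, 7, 0, 5, 2, 6, 4, 3]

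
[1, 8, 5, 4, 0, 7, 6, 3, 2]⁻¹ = [4, 0, 8, 7, 3, 2, 6, 5, 1]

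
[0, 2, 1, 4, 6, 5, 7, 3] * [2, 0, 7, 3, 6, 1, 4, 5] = [2, 7, 0, 6, 4, 1, 5, 3]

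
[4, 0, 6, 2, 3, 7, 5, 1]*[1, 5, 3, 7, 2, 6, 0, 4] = [2, 1, 0, 3, 7, 4, 6, 5]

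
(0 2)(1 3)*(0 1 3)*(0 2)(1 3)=(1 2 3)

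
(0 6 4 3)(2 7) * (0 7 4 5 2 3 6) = (2 4 6 5)(3 7)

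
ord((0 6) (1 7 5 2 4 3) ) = 6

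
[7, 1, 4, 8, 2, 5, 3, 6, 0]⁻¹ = [8, 1, 4, 6, 2, 5, 7, 0, 3]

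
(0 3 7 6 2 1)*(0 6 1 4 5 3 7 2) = (0 7 1 6)(2 4 5 3)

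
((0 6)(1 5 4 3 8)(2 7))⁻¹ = (0 6)(1 8 3 4 5)(2 7)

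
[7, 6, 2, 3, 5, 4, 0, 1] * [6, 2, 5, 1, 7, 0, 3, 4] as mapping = [0→4, 1→3, 2→5, 3→1, 4→0, 5→7, 6→6, 7→2] 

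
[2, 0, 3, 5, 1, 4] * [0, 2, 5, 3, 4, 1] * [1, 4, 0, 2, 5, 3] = [3, 1, 2, 4, 0, 5]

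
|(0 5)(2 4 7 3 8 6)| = 6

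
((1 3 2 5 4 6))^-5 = (1 3 2 5 4 6)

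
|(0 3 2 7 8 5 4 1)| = 8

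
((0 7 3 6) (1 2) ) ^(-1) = (0 6 3 7) (1 2) 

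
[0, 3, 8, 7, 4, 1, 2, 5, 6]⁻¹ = [0, 5, 6, 1, 4, 7, 8, 3, 2]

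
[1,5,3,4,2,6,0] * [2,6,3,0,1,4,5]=[6,4,0,1,3,5,2]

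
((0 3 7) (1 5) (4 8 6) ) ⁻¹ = (0 7 3) (1 5) (4 6 8) 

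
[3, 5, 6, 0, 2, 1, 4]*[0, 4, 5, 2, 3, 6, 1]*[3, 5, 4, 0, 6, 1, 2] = [4, 2, 5, 3, 1, 6, 0]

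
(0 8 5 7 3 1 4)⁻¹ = (0 4 1 3 7 5 8)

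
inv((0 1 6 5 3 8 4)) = (0 4 8 3 5 6 1)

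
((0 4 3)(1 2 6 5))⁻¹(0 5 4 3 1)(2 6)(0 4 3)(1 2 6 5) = (0 2 4 1 3)(5 6)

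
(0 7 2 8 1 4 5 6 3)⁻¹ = (0 3 6 5 4 1 8 2 7)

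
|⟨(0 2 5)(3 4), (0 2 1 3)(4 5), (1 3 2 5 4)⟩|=720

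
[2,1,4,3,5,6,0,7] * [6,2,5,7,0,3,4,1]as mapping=[0→5,1→2,2→0,3→7,4→3,5→4,6→6,7→1]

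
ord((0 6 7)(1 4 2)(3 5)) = 6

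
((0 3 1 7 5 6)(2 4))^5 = (0 6 5 7 1 3)(2 4)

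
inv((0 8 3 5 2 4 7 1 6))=(0 6 1 7 4 2 5 3 8)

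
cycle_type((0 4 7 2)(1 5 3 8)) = 4^2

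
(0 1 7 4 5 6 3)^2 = (0 7 5 3 1 4 6)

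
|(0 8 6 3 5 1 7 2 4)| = 9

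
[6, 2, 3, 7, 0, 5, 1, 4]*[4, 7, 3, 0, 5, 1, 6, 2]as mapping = [0→6, 1→3, 2→0, 3→2, 4→4, 5→1, 6→7, 7→5]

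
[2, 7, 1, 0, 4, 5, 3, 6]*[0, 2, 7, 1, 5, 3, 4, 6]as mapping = [0→7, 1→6, 2→2, 3→0, 4→5, 5→3, 6→1, 7→4]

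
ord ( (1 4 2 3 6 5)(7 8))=6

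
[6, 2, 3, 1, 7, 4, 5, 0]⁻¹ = [7, 3, 1, 2, 5, 6, 0, 4]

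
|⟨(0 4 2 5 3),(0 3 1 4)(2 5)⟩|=360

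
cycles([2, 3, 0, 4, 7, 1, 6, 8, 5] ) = (0 2)(1 3 4 7 8 5)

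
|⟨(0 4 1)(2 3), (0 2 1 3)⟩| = 120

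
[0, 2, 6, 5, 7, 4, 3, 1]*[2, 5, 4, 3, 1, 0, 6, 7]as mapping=[0→2, 1→4, 2→6, 3→0, 4→7, 5→1, 6→3, 7→5]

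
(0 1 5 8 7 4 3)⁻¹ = (0 3 4 7 8 5 1)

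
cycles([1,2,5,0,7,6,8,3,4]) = (0 1 2 5 6 8 4 7 3)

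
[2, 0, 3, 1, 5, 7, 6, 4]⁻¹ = [1, 3, 0, 2, 7, 4, 6, 5]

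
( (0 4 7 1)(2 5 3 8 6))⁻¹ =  (0 1 7 4)(2 6 8 3 5)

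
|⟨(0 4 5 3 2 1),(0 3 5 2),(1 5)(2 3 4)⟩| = 720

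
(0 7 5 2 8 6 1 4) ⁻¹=(0 4 1 6 8 2 5 7) 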